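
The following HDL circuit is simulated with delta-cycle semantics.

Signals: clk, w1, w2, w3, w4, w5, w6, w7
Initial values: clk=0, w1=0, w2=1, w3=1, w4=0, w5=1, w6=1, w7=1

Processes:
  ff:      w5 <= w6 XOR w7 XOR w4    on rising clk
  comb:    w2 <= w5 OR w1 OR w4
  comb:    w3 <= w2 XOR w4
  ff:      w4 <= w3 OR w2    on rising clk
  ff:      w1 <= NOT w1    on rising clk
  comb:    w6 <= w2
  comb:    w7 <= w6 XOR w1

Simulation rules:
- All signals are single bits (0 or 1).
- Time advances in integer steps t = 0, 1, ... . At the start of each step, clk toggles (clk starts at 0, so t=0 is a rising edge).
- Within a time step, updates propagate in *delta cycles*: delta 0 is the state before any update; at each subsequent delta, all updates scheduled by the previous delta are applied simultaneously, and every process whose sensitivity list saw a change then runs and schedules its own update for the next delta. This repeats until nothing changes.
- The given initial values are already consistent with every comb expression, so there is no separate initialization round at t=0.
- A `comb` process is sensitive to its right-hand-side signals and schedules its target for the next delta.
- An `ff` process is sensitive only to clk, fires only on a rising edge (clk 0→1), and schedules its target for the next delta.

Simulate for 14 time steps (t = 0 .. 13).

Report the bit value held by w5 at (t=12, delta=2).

1

t=0 Δ0: w3=1 w1=0 w5=1 clk=0 w7=1 w4=0 w6=1 w2=1
  Δ1: clk:0→1
  Δ2: w1:0→1, w5:1→0, w4:0→1
  Δ3: w3:1→0, w7:1→0
  (3Δ to stable)
t=1 Δ0: w3=0 w1=1 w5=0 clk=1 w7=0 w4=1 w6=1 w2=1
  Δ1: clk:1→0
  (1Δ to stable)
t=2 Δ0: w3=0 w1=1 w5=0 clk=0 w7=0 w4=1 w6=1 w2=1
  Δ1: clk:0→1
  Δ2: w1:1→0
  Δ3: w7:0→1
  (3Δ to stable)
t=3 Δ0: w3=0 w1=0 w5=0 clk=1 w7=1 w4=1 w6=1 w2=1
  Δ1: clk:1→0
  (1Δ to stable)
t=4 Δ0: w3=0 w1=0 w5=0 clk=0 w7=1 w4=1 w6=1 w2=1
  Δ1: clk:0→1
  Δ2: w1:0→1, w5:0→1
  Δ3: w7:1→0
  (3Δ to stable)
t=5 Δ0: w3=0 w1=1 w5=1 clk=1 w7=0 w4=1 w6=1 w2=1
  Δ1: clk:1→0
  (1Δ to stable)
t=6 Δ0: w3=0 w1=1 w5=1 clk=0 w7=0 w4=1 w6=1 w2=1
  Δ1: clk:0→1
  Δ2: w1:1→0, w5:1→0
  Δ3: w7:0→1
  (3Δ to stable)
t=7 Δ0: w3=0 w1=0 w5=0 clk=1 w7=1 w4=1 w6=1 w2=1
  Δ1: clk:1→0
  (1Δ to stable)
t=8 Δ0: w3=0 w1=0 w5=0 clk=0 w7=1 w4=1 w6=1 w2=1
  Δ1: clk:0→1
  Δ2: w1:0→1, w5:0→1
  Δ3: w7:1→0
  (3Δ to stable)
t=9 Δ0: w3=0 w1=1 w5=1 clk=1 w7=0 w4=1 w6=1 w2=1
  Δ1: clk:1→0
  (1Δ to stable)
t=10 Δ0: w3=0 w1=1 w5=1 clk=0 w7=0 w4=1 w6=1 w2=1
  Δ1: clk:0→1
  Δ2: w1:1→0, w5:1→0
  Δ3: w7:0→1
  (3Δ to stable)
t=11 Δ0: w3=0 w1=0 w5=0 clk=1 w7=1 w4=1 w6=1 w2=1
  Δ1: clk:1→0
  (1Δ to stable)
t=12 Δ0: w3=0 w1=0 w5=0 clk=0 w7=1 w4=1 w6=1 w2=1
  Δ1: clk:0→1
  Δ2: w1:0→1, w5:0→1
  Δ3: w7:1→0
  (3Δ to stable)
t=13 Δ0: w3=0 w1=1 w5=1 clk=1 w7=0 w4=1 w6=1 w2=1
  Δ1: clk:1→0
  (1Δ to stable)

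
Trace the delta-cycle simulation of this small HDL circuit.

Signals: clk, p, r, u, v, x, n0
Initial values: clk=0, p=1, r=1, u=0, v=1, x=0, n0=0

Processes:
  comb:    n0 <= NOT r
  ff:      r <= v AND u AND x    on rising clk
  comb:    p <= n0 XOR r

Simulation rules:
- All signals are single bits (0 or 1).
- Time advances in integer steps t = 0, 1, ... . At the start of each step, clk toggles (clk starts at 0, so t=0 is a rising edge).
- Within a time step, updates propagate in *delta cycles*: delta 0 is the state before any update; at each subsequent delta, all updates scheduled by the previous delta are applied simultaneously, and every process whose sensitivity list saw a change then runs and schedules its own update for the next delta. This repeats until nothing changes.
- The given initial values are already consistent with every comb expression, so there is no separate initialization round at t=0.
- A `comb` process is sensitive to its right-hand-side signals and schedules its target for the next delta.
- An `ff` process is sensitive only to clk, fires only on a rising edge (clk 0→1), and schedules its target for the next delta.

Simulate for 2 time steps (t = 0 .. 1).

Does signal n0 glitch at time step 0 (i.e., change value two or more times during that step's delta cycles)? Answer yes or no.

no

t=0 Δ0: clk=0 r=1 x=0 u=0 n0=0 p=1 v=1
  Δ1: clk:0→1
  Δ2: r:1→0
  Δ3: n0:0→1, p:1→0
  Δ4: p:0→1
  (4Δ to stable)
t=1 Δ0: clk=1 r=0 x=0 u=0 n0=1 p=1 v=1
  Δ1: clk:1→0
  (1Δ to stable)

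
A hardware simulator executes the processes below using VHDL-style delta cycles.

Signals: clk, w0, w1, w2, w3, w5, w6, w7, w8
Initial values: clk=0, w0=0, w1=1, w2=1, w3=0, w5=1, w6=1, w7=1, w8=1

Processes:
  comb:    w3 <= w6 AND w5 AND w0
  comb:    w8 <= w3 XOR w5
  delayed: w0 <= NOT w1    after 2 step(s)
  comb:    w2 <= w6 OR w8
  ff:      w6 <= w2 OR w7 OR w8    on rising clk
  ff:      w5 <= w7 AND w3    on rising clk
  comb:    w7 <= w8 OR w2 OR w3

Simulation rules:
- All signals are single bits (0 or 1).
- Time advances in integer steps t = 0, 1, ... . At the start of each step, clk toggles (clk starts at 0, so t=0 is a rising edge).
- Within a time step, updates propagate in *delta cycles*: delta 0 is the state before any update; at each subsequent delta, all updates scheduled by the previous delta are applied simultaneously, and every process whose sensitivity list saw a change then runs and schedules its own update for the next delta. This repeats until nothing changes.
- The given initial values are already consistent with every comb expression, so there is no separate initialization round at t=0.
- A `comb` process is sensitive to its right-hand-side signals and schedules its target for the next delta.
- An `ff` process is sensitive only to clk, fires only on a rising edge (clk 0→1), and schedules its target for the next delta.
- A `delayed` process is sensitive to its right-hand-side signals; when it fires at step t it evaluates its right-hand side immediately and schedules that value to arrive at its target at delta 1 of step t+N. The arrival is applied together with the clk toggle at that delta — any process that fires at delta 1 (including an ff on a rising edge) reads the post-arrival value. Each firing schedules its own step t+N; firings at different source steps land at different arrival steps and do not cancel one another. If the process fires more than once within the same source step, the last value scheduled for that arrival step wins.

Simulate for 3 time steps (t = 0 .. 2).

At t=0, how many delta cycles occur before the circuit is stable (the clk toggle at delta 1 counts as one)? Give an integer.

t0.Δ0 w8=1 w6=1 clk=0 w5=1 w0=0 w3=0 w7=1 w1=1 w2=1
t0.Δ1 w8=1 w6=1 clk=1 w5=1 w0=0 w3=0 w7=1 w1=1 w2=1
t0.Δ2 w8=1 w6=1 clk=1 w5=0 w0=0 w3=0 w7=1 w1=1 w2=1
t0.Δ3 w8=0 w6=1 clk=1 w5=0 w0=0 w3=0 w7=1 w1=1 w2=1
t1.Δ0 w8=0 w6=1 clk=1 w5=0 w0=0 w3=0 w7=1 w1=1 w2=1
t1.Δ1 w8=0 w6=1 clk=0 w5=0 w0=0 w3=0 w7=1 w1=1 w2=1
t2.Δ0 w8=0 w6=1 clk=0 w5=0 w0=0 w3=0 w7=1 w1=1 w2=1
t2.Δ1 w8=0 w6=1 clk=1 w5=0 w0=0 w3=0 w7=1 w1=1 w2=1

3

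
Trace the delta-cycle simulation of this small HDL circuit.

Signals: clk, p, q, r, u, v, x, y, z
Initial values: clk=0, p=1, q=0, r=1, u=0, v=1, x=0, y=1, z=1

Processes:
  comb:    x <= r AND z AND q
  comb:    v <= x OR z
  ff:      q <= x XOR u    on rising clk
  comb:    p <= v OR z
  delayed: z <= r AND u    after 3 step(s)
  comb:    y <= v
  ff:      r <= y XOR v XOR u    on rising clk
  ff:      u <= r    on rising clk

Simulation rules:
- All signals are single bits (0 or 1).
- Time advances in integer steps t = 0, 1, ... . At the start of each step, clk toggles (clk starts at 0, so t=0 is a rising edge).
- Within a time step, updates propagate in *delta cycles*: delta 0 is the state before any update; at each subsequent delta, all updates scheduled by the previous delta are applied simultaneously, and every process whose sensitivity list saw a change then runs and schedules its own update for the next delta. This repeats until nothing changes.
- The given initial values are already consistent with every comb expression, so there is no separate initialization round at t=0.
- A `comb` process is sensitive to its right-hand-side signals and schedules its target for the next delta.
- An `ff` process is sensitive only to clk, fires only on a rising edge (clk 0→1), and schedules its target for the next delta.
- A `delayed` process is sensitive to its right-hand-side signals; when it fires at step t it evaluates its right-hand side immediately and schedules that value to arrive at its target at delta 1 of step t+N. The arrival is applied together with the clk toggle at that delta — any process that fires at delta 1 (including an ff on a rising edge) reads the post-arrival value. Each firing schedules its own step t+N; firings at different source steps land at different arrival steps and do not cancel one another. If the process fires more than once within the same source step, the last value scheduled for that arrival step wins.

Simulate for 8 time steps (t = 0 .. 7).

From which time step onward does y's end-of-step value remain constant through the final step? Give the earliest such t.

3

[bits: x,v,clk,q,y,z,u,r,p]
t=0: Δ0=010011011 Δ1=011011011 Δ2=011011101 | 2Δ
t=1: Δ0=011011101 Δ1=010011101 | 1Δ
t=2: Δ0=010011101 Δ1=011011101 Δ2=011111011 Δ3=111111011 | 3Δ
t=3: Δ0=111111011 Δ1=110110011 Δ2=010110011 Δ3=000110011 Δ4=000100010 | 4Δ
t=4: Δ0=000100010 Δ1=001100010 Δ2=001000100 | 2Δ
t=5: Δ0=001000100 Δ1=000000100 | 1Δ
t=6: Δ0=000000100 Δ1=001000100 Δ2=001100010 | 2Δ
t=7: Δ0=001100010 Δ1=000100010 | 1Δ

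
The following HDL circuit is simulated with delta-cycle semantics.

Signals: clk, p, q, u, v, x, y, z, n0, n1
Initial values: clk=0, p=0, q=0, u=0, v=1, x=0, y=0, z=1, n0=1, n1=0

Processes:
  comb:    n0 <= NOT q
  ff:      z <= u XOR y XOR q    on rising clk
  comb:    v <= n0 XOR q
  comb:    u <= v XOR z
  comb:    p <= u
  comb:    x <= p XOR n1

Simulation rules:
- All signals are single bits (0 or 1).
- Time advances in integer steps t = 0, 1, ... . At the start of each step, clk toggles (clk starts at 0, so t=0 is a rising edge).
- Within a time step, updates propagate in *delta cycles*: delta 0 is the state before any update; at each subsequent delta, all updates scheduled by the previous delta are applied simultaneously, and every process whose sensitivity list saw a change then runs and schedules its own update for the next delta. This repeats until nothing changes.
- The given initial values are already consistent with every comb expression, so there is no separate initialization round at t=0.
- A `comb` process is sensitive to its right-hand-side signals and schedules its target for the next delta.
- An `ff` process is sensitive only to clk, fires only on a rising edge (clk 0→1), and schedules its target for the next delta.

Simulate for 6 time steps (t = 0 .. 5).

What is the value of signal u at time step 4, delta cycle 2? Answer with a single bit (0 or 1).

0

t=0 Δ0: z=1 clk=0 q=0 u=0 n0=1 y=0 v=1 p=0 x=0 n1=0
  Δ1: clk:0→1
  Δ2: z:1→0
  Δ3: u:0→1
  Δ4: p:0→1
  Δ5: x:0→1
  (5Δ to stable)
t=1 Δ0: z=0 clk=1 q=0 u=1 n0=1 y=0 v=1 p=1 x=1 n1=0
  Δ1: clk:1→0
  (1Δ to stable)
t=2 Δ0: z=0 clk=0 q=0 u=1 n0=1 y=0 v=1 p=1 x=1 n1=0
  Δ1: clk:0→1
  Δ2: z:0→1
  Δ3: u:1→0
  Δ4: p:1→0
  Δ5: x:1→0
  (5Δ to stable)
t=3 Δ0: z=1 clk=1 q=0 u=0 n0=1 y=0 v=1 p=0 x=0 n1=0
  Δ1: clk:1→0
  (1Δ to stable)
t=4 Δ0: z=1 clk=0 q=0 u=0 n0=1 y=0 v=1 p=0 x=0 n1=0
  Δ1: clk:0→1
  Δ2: z:1→0
  Δ3: u:0→1
  Δ4: p:0→1
  Δ5: x:0→1
  (5Δ to stable)
t=5 Δ0: z=0 clk=1 q=0 u=1 n0=1 y=0 v=1 p=1 x=1 n1=0
  Δ1: clk:1→0
  (1Δ to stable)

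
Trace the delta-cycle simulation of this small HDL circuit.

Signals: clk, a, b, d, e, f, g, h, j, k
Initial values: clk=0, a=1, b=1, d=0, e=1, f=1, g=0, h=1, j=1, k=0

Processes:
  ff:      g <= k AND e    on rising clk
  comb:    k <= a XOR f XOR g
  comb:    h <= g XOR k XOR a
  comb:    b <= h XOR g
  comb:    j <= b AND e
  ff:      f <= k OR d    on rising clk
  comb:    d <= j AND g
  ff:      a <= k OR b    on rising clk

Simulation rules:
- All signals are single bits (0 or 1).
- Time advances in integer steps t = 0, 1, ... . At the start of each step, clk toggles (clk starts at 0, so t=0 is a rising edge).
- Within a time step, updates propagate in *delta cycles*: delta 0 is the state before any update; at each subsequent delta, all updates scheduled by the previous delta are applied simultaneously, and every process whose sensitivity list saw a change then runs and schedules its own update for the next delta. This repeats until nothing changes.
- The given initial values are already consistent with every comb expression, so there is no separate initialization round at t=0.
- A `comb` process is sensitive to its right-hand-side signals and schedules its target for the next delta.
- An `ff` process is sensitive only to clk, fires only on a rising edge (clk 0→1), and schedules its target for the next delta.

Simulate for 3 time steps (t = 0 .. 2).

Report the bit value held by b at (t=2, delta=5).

0

[bits: a,clk,f,j,d,b,h,k,g,e]
t=0: Δ0=1011011001 Δ1=1111011001 Δ2=1101011001 Δ3=1101011101 Δ4=1101010101 Δ5=1101000101 Δ6=1100000101 | 6Δ
t=1: Δ0=1100000101 Δ1=1000000101 | 1Δ
t=2: Δ0=1000000101 Δ1=1100000101 Δ2=1110000111 Δ3=1110011111 Δ4=1111001111 Δ5=1110101111 Δ6=1110001111 | 6Δ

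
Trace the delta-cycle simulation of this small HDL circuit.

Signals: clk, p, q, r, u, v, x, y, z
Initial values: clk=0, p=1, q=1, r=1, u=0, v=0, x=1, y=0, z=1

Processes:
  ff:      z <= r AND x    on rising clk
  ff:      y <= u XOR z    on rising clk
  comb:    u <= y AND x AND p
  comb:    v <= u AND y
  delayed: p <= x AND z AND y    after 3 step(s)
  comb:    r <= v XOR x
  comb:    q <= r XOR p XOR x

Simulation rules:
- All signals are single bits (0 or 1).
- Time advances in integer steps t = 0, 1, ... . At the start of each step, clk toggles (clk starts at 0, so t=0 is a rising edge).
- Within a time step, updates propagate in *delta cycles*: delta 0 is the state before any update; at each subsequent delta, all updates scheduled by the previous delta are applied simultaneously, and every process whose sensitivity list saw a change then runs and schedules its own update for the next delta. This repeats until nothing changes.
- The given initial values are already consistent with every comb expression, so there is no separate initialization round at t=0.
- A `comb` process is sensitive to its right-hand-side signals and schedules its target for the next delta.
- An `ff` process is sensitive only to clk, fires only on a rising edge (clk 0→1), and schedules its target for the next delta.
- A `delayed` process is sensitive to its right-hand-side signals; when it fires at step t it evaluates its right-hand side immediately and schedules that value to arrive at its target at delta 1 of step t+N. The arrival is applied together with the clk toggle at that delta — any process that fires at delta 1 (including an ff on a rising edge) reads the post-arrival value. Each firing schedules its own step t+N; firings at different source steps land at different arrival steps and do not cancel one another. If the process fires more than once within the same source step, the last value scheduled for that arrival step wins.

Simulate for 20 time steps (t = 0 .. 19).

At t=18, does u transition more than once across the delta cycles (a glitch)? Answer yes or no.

t0.Δ0 u=0 v=0 q=1 y=0 z=1 clk=0 x=1 p=1 r=1
t0.Δ1 u=0 v=0 q=1 y=0 z=1 clk=1 x=1 p=1 r=1
t0.Δ2 u=0 v=0 q=1 y=1 z=1 clk=1 x=1 p=1 r=1
t0.Δ3 u=1 v=0 q=1 y=1 z=1 clk=1 x=1 p=1 r=1
t0.Δ4 u=1 v=1 q=1 y=1 z=1 clk=1 x=1 p=1 r=1
t0.Δ5 u=1 v=1 q=1 y=1 z=1 clk=1 x=1 p=1 r=0
t0.Δ6 u=1 v=1 q=0 y=1 z=1 clk=1 x=1 p=1 r=0
t1.Δ0 u=1 v=1 q=0 y=1 z=1 clk=1 x=1 p=1 r=0
t1.Δ1 u=1 v=1 q=0 y=1 z=1 clk=0 x=1 p=1 r=0
t2.Δ0 u=1 v=1 q=0 y=1 z=1 clk=0 x=1 p=1 r=0
t2.Δ1 u=1 v=1 q=0 y=1 z=1 clk=1 x=1 p=1 r=0
t2.Δ2 u=1 v=1 q=0 y=0 z=0 clk=1 x=1 p=1 r=0
t2.Δ3 u=0 v=0 q=0 y=0 z=0 clk=1 x=1 p=1 r=0
t2.Δ4 u=0 v=0 q=0 y=0 z=0 clk=1 x=1 p=1 r=1
t2.Δ5 u=0 v=0 q=1 y=0 z=0 clk=1 x=1 p=1 r=1
t3.Δ0 u=0 v=0 q=1 y=0 z=0 clk=1 x=1 p=1 r=1
t3.Δ1 u=0 v=0 q=1 y=0 z=0 clk=0 x=1 p=1 r=1
t4.Δ0 u=0 v=0 q=1 y=0 z=0 clk=0 x=1 p=1 r=1
t4.Δ1 u=0 v=0 q=1 y=0 z=0 clk=1 x=1 p=1 r=1
t4.Δ2 u=0 v=0 q=1 y=0 z=1 clk=1 x=1 p=1 r=1
t5.Δ0 u=0 v=0 q=1 y=0 z=1 clk=1 x=1 p=1 r=1
t5.Δ1 u=0 v=0 q=1 y=0 z=1 clk=0 x=1 p=0 r=1
t5.Δ2 u=0 v=0 q=0 y=0 z=1 clk=0 x=1 p=0 r=1
t6.Δ0 u=0 v=0 q=0 y=0 z=1 clk=0 x=1 p=0 r=1
t6.Δ1 u=0 v=0 q=0 y=0 z=1 clk=1 x=1 p=0 r=1
t6.Δ2 u=0 v=0 q=0 y=1 z=1 clk=1 x=1 p=0 r=1
t7.Δ0 u=0 v=0 q=0 y=1 z=1 clk=1 x=1 p=0 r=1
t7.Δ1 u=0 v=0 q=0 y=1 z=1 clk=0 x=1 p=0 r=1
t8.Δ0 u=0 v=0 q=0 y=1 z=1 clk=0 x=1 p=0 r=1
t8.Δ1 u=0 v=0 q=0 y=1 z=1 clk=1 x=1 p=0 r=1
t9.Δ0 u=0 v=0 q=0 y=1 z=1 clk=1 x=1 p=0 r=1
t9.Δ1 u=0 v=0 q=0 y=1 z=1 clk=0 x=1 p=1 r=1
t9.Δ2 u=1 v=0 q=1 y=1 z=1 clk=0 x=1 p=1 r=1
t9.Δ3 u=1 v=1 q=1 y=1 z=1 clk=0 x=1 p=1 r=1
t9.Δ4 u=1 v=1 q=1 y=1 z=1 clk=0 x=1 p=1 r=0
t9.Δ5 u=1 v=1 q=0 y=1 z=1 clk=0 x=1 p=1 r=0
t10.Δ0 u=1 v=1 q=0 y=1 z=1 clk=0 x=1 p=1 r=0
t10.Δ1 u=1 v=1 q=0 y=1 z=1 clk=1 x=1 p=1 r=0
t10.Δ2 u=1 v=1 q=0 y=0 z=0 clk=1 x=1 p=1 r=0
t10.Δ3 u=0 v=0 q=0 y=0 z=0 clk=1 x=1 p=1 r=0
t10.Δ4 u=0 v=0 q=0 y=0 z=0 clk=1 x=1 p=1 r=1
t10.Δ5 u=0 v=0 q=1 y=0 z=0 clk=1 x=1 p=1 r=1
t11.Δ0 u=0 v=0 q=1 y=0 z=0 clk=1 x=1 p=1 r=1
t11.Δ1 u=0 v=0 q=1 y=0 z=0 clk=0 x=1 p=1 r=1
t12.Δ0 u=0 v=0 q=1 y=0 z=0 clk=0 x=1 p=1 r=1
t12.Δ1 u=0 v=0 q=1 y=0 z=0 clk=1 x=1 p=1 r=1
t12.Δ2 u=0 v=0 q=1 y=0 z=1 clk=1 x=1 p=1 r=1
t13.Δ0 u=0 v=0 q=1 y=0 z=1 clk=1 x=1 p=1 r=1
t13.Δ1 u=0 v=0 q=1 y=0 z=1 clk=0 x=1 p=0 r=1
t13.Δ2 u=0 v=0 q=0 y=0 z=1 clk=0 x=1 p=0 r=1
t14.Δ0 u=0 v=0 q=0 y=0 z=1 clk=0 x=1 p=0 r=1
t14.Δ1 u=0 v=0 q=0 y=0 z=1 clk=1 x=1 p=0 r=1
t14.Δ2 u=0 v=0 q=0 y=1 z=1 clk=1 x=1 p=0 r=1
t15.Δ0 u=0 v=0 q=0 y=1 z=1 clk=1 x=1 p=0 r=1
t15.Δ1 u=0 v=0 q=0 y=1 z=1 clk=0 x=1 p=0 r=1
t16.Δ0 u=0 v=0 q=0 y=1 z=1 clk=0 x=1 p=0 r=1
t16.Δ1 u=0 v=0 q=0 y=1 z=1 clk=1 x=1 p=0 r=1
t17.Δ0 u=0 v=0 q=0 y=1 z=1 clk=1 x=1 p=0 r=1
t17.Δ1 u=0 v=0 q=0 y=1 z=1 clk=0 x=1 p=1 r=1
t17.Δ2 u=1 v=0 q=1 y=1 z=1 clk=0 x=1 p=1 r=1
t17.Δ3 u=1 v=1 q=1 y=1 z=1 clk=0 x=1 p=1 r=1
t17.Δ4 u=1 v=1 q=1 y=1 z=1 clk=0 x=1 p=1 r=0
t17.Δ5 u=1 v=1 q=0 y=1 z=1 clk=0 x=1 p=1 r=0
t18.Δ0 u=1 v=1 q=0 y=1 z=1 clk=0 x=1 p=1 r=0
t18.Δ1 u=1 v=1 q=0 y=1 z=1 clk=1 x=1 p=1 r=0
t18.Δ2 u=1 v=1 q=0 y=0 z=0 clk=1 x=1 p=1 r=0
t18.Δ3 u=0 v=0 q=0 y=0 z=0 clk=1 x=1 p=1 r=0
t18.Δ4 u=0 v=0 q=0 y=0 z=0 clk=1 x=1 p=1 r=1
t18.Δ5 u=0 v=0 q=1 y=0 z=0 clk=1 x=1 p=1 r=1
t19.Δ0 u=0 v=0 q=1 y=0 z=0 clk=1 x=1 p=1 r=1
t19.Δ1 u=0 v=0 q=1 y=0 z=0 clk=0 x=1 p=1 r=1

no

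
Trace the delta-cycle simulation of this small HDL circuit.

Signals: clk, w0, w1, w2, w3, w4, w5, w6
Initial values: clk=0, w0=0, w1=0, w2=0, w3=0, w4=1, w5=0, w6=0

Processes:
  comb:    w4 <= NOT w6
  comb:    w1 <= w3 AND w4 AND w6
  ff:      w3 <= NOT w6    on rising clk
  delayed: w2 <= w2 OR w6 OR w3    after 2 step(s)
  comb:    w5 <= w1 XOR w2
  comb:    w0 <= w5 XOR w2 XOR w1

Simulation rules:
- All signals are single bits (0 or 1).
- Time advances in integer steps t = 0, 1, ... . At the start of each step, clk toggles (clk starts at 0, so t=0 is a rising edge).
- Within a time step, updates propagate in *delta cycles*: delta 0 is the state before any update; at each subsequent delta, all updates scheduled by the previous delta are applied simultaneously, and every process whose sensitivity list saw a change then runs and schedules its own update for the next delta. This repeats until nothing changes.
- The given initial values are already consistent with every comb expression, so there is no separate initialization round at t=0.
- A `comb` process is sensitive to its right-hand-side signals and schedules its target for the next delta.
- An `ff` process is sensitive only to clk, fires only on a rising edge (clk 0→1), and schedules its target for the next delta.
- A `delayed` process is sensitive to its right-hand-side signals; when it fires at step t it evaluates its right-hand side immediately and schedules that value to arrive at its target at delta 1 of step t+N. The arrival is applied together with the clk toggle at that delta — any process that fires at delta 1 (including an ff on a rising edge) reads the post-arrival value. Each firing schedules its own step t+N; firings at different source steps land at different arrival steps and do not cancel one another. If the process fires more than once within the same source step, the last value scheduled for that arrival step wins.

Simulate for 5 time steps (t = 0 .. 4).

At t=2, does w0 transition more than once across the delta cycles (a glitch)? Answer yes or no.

t=0 Δ0: w5=0 w1=0 w6=0 w3=0 w4=1 clk=0 w2=0 w0=0
  Δ1: clk:0→1
  Δ2: w3:0→1
  (2Δ to stable)
t=1 Δ0: w5=0 w1=0 w6=0 w3=1 w4=1 clk=1 w2=0 w0=0
  Δ1: clk:1→0
  (1Δ to stable)
t=2 Δ0: w5=0 w1=0 w6=0 w3=1 w4=1 clk=0 w2=0 w0=0
  Δ1: clk:0→1, w2:0→1
  Δ2: w5:0→1, w0:0→1
  Δ3: w0:1→0
  (3Δ to stable)
t=3 Δ0: w5=1 w1=0 w6=0 w3=1 w4=1 clk=1 w2=1 w0=0
  Δ1: clk:1→0
  (1Δ to stable)
t=4 Δ0: w5=1 w1=0 w6=0 w3=1 w4=1 clk=0 w2=1 w0=0
  Δ1: clk:0→1
  (1Δ to stable)

yes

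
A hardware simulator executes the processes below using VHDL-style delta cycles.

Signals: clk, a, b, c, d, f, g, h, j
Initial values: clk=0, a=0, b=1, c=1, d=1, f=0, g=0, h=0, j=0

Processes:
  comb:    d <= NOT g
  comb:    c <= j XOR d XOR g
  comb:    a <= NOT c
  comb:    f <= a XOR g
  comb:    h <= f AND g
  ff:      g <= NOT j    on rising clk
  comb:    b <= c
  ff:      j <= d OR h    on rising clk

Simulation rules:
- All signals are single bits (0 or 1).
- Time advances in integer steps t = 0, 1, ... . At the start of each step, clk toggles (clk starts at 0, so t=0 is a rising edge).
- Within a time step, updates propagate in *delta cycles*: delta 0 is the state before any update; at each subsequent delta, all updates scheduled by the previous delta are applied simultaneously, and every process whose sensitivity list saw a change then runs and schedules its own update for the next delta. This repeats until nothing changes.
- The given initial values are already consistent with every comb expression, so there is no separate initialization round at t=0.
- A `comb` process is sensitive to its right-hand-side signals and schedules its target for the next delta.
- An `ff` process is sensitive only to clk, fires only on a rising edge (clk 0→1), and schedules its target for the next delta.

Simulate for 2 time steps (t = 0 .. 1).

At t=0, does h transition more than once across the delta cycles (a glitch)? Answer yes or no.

t=0 Δ0: d=1 h=0 g=0 j=0 a=0 b=1 clk=0 f=0 c=1
  Δ1: clk:0→1
  Δ2: g:0→1, j:0→1
  Δ3: d:1→0, f:0→1
  Δ4: h:0→1, c:1→0
  Δ5: a:0→1, b:1→0
  Δ6: f:1→0
  Δ7: h:1→0
  (7Δ to stable)
t=1 Δ0: d=0 h=0 g=1 j=1 a=1 b=0 clk=1 f=0 c=0
  Δ1: clk:1→0
  (1Δ to stable)

yes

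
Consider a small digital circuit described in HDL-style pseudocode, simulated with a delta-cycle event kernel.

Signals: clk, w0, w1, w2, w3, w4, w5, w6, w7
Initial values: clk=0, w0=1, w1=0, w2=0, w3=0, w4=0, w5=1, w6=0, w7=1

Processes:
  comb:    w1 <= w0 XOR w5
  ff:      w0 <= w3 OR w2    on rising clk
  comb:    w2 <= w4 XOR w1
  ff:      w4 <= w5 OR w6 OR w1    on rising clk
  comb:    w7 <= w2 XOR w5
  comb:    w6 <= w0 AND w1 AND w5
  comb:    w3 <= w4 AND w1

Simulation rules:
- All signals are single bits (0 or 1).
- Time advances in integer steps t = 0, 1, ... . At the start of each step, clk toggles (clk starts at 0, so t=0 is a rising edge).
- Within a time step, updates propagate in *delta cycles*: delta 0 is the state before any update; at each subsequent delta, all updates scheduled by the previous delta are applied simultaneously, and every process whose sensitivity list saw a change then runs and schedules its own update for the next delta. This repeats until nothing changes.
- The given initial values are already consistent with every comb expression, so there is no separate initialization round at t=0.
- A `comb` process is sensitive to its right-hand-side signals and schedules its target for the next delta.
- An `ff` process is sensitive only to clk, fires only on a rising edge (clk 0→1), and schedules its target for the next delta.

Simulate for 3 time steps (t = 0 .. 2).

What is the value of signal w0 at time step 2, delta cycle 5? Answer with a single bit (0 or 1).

1

[bits: clk,w1,w3,w2,w4,w5,w7,w6,w0]
t=0: Δ0=000001101 Δ1=100001101 Δ2=100011100 Δ3=110111100 Δ4=111011000 Δ5=111011100 | 5Δ
t=1: Δ0=111011100 Δ1=011011100 | 1Δ
t=2: Δ0=011011100 Δ1=111011100 Δ2=111011101 Δ3=101011111 Δ4=100111101 Δ5=100111001 | 5Δ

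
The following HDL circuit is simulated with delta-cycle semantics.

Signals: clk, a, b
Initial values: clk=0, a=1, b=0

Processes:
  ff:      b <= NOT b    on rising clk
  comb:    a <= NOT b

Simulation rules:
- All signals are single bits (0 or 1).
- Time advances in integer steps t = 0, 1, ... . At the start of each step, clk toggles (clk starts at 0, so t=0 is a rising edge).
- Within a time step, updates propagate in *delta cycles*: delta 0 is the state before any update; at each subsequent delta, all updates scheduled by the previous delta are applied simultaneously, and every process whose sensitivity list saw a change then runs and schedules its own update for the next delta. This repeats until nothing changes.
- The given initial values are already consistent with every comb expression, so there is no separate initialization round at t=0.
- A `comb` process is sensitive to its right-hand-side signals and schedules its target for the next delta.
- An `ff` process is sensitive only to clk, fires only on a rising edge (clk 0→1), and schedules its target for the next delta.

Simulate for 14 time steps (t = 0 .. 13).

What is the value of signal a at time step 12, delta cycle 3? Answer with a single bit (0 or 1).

0

[bits: b,clk,a]
t=0: Δ0=001 Δ1=011 Δ2=111 Δ3=110 | 3Δ
t=1: Δ0=110 Δ1=100 | 1Δ
t=2: Δ0=100 Δ1=110 Δ2=010 Δ3=011 | 3Δ
t=3: Δ0=011 Δ1=001 | 1Δ
t=4: Δ0=001 Δ1=011 Δ2=111 Δ3=110 | 3Δ
t=5: Δ0=110 Δ1=100 | 1Δ
t=6: Δ0=100 Δ1=110 Δ2=010 Δ3=011 | 3Δ
t=7: Δ0=011 Δ1=001 | 1Δ
t=8: Δ0=001 Δ1=011 Δ2=111 Δ3=110 | 3Δ
t=9: Δ0=110 Δ1=100 | 1Δ
t=10: Δ0=100 Δ1=110 Δ2=010 Δ3=011 | 3Δ
t=11: Δ0=011 Δ1=001 | 1Δ
t=12: Δ0=001 Δ1=011 Δ2=111 Δ3=110 | 3Δ
t=13: Δ0=110 Δ1=100 | 1Δ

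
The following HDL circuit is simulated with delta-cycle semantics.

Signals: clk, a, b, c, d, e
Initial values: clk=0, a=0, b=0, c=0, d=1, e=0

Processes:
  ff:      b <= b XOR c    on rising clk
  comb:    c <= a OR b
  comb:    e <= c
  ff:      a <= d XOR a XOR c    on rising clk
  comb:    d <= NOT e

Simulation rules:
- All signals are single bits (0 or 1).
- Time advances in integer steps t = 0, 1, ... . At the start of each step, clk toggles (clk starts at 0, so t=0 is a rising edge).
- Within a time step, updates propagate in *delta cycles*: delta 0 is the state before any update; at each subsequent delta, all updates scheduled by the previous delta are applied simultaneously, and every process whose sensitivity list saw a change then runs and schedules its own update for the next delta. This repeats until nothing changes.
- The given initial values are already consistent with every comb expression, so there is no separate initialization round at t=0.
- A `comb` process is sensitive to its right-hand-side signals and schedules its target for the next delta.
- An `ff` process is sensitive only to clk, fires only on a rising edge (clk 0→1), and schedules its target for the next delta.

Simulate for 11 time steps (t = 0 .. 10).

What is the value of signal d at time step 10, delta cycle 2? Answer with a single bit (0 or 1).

t=0 Δ0: d=1 c=0 clk=0 b=0 a=0 e=0
  Δ1: clk:0→1
  Δ2: a:0→1
  Δ3: c:0→1
  Δ4: e:0→1
  Δ5: d:1→0
  (5Δ to stable)
t=1 Δ0: d=0 c=1 clk=1 b=0 a=1 e=1
  Δ1: clk:1→0
  (1Δ to stable)
t=2 Δ0: d=0 c=1 clk=0 b=0 a=1 e=1
  Δ1: clk:0→1
  Δ2: b:0→1, a:1→0
  (2Δ to stable)
t=3 Δ0: d=0 c=1 clk=1 b=1 a=0 e=1
  Δ1: clk:1→0
  (1Δ to stable)
t=4 Δ0: d=0 c=1 clk=0 b=1 a=0 e=1
  Δ1: clk:0→1
  Δ2: b:1→0, a:0→1
  (2Δ to stable)
t=5 Δ0: d=0 c=1 clk=1 b=0 a=1 e=1
  Δ1: clk:1→0
  (1Δ to stable)
t=6 Δ0: d=0 c=1 clk=0 b=0 a=1 e=1
  Δ1: clk:0→1
  Δ2: b:0→1, a:1→0
  (2Δ to stable)
t=7 Δ0: d=0 c=1 clk=1 b=1 a=0 e=1
  Δ1: clk:1→0
  (1Δ to stable)
t=8 Δ0: d=0 c=1 clk=0 b=1 a=0 e=1
  Δ1: clk:0→1
  Δ2: b:1→0, a:0→1
  (2Δ to stable)
t=9 Δ0: d=0 c=1 clk=1 b=0 a=1 e=1
  Δ1: clk:1→0
  (1Δ to stable)
t=10 Δ0: d=0 c=1 clk=0 b=0 a=1 e=1
  Δ1: clk:0→1
  Δ2: b:0→1, a:1→0
  (2Δ to stable)

0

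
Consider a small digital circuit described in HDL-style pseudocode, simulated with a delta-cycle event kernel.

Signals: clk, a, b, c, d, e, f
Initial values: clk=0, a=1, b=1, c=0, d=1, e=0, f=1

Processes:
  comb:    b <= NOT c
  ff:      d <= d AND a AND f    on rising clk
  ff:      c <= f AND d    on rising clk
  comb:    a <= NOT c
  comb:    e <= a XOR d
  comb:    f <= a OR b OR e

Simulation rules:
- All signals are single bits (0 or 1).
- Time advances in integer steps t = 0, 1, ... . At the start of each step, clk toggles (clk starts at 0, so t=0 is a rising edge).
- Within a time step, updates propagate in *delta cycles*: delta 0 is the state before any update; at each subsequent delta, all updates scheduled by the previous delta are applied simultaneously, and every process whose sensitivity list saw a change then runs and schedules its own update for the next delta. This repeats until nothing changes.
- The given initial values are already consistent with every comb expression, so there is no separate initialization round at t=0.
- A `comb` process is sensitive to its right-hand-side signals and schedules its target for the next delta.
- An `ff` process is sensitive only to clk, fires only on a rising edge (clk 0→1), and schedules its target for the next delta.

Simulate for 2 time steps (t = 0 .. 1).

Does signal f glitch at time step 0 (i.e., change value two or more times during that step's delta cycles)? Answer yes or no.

[bits: a,clk,f,d,b,e,c]
t=0: Δ0=1011100 Δ1=1111100 Δ2=1111101 Δ3=0111001 Δ4=0101011 Δ5=0111011 | 5Δ
t=1: Δ0=0111011 Δ1=0011011 | 1Δ

yes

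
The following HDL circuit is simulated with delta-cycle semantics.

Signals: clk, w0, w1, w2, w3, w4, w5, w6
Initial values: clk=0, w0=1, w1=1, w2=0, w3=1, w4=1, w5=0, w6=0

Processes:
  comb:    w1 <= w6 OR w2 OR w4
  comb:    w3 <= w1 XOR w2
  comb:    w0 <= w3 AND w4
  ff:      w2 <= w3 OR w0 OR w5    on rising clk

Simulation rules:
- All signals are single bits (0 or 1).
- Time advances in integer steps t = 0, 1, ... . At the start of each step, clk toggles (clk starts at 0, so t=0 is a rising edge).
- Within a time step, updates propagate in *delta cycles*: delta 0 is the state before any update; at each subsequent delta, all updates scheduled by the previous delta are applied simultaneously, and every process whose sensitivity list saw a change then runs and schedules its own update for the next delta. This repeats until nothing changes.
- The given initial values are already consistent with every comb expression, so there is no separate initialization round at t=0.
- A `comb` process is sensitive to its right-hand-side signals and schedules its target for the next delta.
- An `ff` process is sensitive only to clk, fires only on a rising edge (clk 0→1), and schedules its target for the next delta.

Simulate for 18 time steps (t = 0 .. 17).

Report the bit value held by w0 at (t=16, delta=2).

1

t=0 Δ0: clk=0 w5=0 w1=1 w0=1 w4=1 w6=0 w3=1 w2=0
  Δ1: clk:0→1
  Δ2: w2:0→1
  Δ3: w3:1→0
  Δ4: w0:1→0
  (4Δ to stable)
t=1 Δ0: clk=1 w5=0 w1=1 w0=0 w4=1 w6=0 w3=0 w2=1
  Δ1: clk:1→0
  (1Δ to stable)
t=2 Δ0: clk=0 w5=0 w1=1 w0=0 w4=1 w6=0 w3=0 w2=1
  Δ1: clk:0→1
  Δ2: w2:1→0
  Δ3: w3:0→1
  Δ4: w0:0→1
  (4Δ to stable)
t=3 Δ0: clk=1 w5=0 w1=1 w0=1 w4=1 w6=0 w3=1 w2=0
  Δ1: clk:1→0
  (1Δ to stable)
t=4 Δ0: clk=0 w5=0 w1=1 w0=1 w4=1 w6=0 w3=1 w2=0
  Δ1: clk:0→1
  Δ2: w2:0→1
  Δ3: w3:1→0
  Δ4: w0:1→0
  (4Δ to stable)
t=5 Δ0: clk=1 w5=0 w1=1 w0=0 w4=1 w6=0 w3=0 w2=1
  Δ1: clk:1→0
  (1Δ to stable)
t=6 Δ0: clk=0 w5=0 w1=1 w0=0 w4=1 w6=0 w3=0 w2=1
  Δ1: clk:0→1
  Δ2: w2:1→0
  Δ3: w3:0→1
  Δ4: w0:0→1
  (4Δ to stable)
t=7 Δ0: clk=1 w5=0 w1=1 w0=1 w4=1 w6=0 w3=1 w2=0
  Δ1: clk:1→0
  (1Δ to stable)
t=8 Δ0: clk=0 w5=0 w1=1 w0=1 w4=1 w6=0 w3=1 w2=0
  Δ1: clk:0→1
  Δ2: w2:0→1
  Δ3: w3:1→0
  Δ4: w0:1→0
  (4Δ to stable)
t=9 Δ0: clk=1 w5=0 w1=1 w0=0 w4=1 w6=0 w3=0 w2=1
  Δ1: clk:1→0
  (1Δ to stable)
t=10 Δ0: clk=0 w5=0 w1=1 w0=0 w4=1 w6=0 w3=0 w2=1
  Δ1: clk:0→1
  Δ2: w2:1→0
  Δ3: w3:0→1
  Δ4: w0:0→1
  (4Δ to stable)
t=11 Δ0: clk=1 w5=0 w1=1 w0=1 w4=1 w6=0 w3=1 w2=0
  Δ1: clk:1→0
  (1Δ to stable)
t=12 Δ0: clk=0 w5=0 w1=1 w0=1 w4=1 w6=0 w3=1 w2=0
  Δ1: clk:0→1
  Δ2: w2:0→1
  Δ3: w3:1→0
  Δ4: w0:1→0
  (4Δ to stable)
t=13 Δ0: clk=1 w5=0 w1=1 w0=0 w4=1 w6=0 w3=0 w2=1
  Δ1: clk:1→0
  (1Δ to stable)
t=14 Δ0: clk=0 w5=0 w1=1 w0=0 w4=1 w6=0 w3=0 w2=1
  Δ1: clk:0→1
  Δ2: w2:1→0
  Δ3: w3:0→1
  Δ4: w0:0→1
  (4Δ to stable)
t=15 Δ0: clk=1 w5=0 w1=1 w0=1 w4=1 w6=0 w3=1 w2=0
  Δ1: clk:1→0
  (1Δ to stable)
t=16 Δ0: clk=0 w5=0 w1=1 w0=1 w4=1 w6=0 w3=1 w2=0
  Δ1: clk:0→1
  Δ2: w2:0→1
  Δ3: w3:1→0
  Δ4: w0:1→0
  (4Δ to stable)
t=17 Δ0: clk=1 w5=0 w1=1 w0=0 w4=1 w6=0 w3=0 w2=1
  Δ1: clk:1→0
  (1Δ to stable)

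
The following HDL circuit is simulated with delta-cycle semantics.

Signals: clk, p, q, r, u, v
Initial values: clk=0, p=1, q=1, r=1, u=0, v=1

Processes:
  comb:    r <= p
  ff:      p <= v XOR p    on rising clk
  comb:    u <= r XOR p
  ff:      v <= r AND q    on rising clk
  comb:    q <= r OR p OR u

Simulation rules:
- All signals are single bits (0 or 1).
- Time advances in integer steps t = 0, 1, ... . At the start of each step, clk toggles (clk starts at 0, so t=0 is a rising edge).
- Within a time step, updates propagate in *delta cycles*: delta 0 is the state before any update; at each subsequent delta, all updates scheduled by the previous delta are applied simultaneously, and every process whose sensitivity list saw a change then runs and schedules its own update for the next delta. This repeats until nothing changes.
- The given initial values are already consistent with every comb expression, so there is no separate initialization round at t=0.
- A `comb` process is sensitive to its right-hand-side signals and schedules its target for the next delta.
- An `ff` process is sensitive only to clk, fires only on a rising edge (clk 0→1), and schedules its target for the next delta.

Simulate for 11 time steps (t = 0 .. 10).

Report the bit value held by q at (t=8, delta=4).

t=0 Δ0: r=1 v=1 clk=0 u=0 p=1 q=1
  Δ1: clk:0→1
  Δ2: p:1→0
  Δ3: r:1→0, u:0→1
  Δ4: u:1→0
  Δ5: q:1→0
  (5Δ to stable)
t=1 Δ0: r=0 v=1 clk=1 u=0 p=0 q=0
  Δ1: clk:1→0
  (1Δ to stable)
t=2 Δ0: r=0 v=1 clk=0 u=0 p=0 q=0
  Δ1: clk:0→1
  Δ2: v:1→0, p:0→1
  Δ3: r:0→1, u:0→1, q:0→1
  Δ4: u:1→0
  (4Δ to stable)
t=3 Δ0: r=1 v=0 clk=1 u=0 p=1 q=1
  Δ1: clk:1→0
  (1Δ to stable)
t=4 Δ0: r=1 v=0 clk=0 u=0 p=1 q=1
  Δ1: clk:0→1
  Δ2: v:0→1
  (2Δ to stable)
t=5 Δ0: r=1 v=1 clk=1 u=0 p=1 q=1
  Δ1: clk:1→0
  (1Δ to stable)
t=6 Δ0: r=1 v=1 clk=0 u=0 p=1 q=1
  Δ1: clk:0→1
  Δ2: p:1→0
  Δ3: r:1→0, u:0→1
  Δ4: u:1→0
  Δ5: q:1→0
  (5Δ to stable)
t=7 Δ0: r=0 v=1 clk=1 u=0 p=0 q=0
  Δ1: clk:1→0
  (1Δ to stable)
t=8 Δ0: r=0 v=1 clk=0 u=0 p=0 q=0
  Δ1: clk:0→1
  Δ2: v:1→0, p:0→1
  Δ3: r:0→1, u:0→1, q:0→1
  Δ4: u:1→0
  (4Δ to stable)
t=9 Δ0: r=1 v=0 clk=1 u=0 p=1 q=1
  Δ1: clk:1→0
  (1Δ to stable)
t=10 Δ0: r=1 v=0 clk=0 u=0 p=1 q=1
  Δ1: clk:0→1
  Δ2: v:0→1
  (2Δ to stable)

1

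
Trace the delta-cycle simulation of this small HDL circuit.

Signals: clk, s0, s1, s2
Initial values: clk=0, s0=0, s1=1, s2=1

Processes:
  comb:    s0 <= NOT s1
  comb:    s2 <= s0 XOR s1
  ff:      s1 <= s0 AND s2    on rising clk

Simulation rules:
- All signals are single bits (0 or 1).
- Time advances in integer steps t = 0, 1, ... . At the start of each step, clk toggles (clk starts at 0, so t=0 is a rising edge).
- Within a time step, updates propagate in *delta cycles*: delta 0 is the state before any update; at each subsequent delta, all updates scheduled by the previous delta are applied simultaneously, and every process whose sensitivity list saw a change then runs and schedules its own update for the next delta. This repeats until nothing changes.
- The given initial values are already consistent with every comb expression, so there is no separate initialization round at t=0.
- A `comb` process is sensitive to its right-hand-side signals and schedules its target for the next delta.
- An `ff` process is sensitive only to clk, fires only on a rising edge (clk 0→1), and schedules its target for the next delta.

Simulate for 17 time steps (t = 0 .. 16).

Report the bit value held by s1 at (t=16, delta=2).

0

t0.Δ0 clk=0 s0=0 s2=1 s1=1
t0.Δ1 clk=1 s0=0 s2=1 s1=1
t0.Δ2 clk=1 s0=0 s2=1 s1=0
t0.Δ3 clk=1 s0=1 s2=0 s1=0
t0.Δ4 clk=1 s0=1 s2=1 s1=0
t1.Δ0 clk=1 s0=1 s2=1 s1=0
t1.Δ1 clk=0 s0=1 s2=1 s1=0
t2.Δ0 clk=0 s0=1 s2=1 s1=0
t2.Δ1 clk=1 s0=1 s2=1 s1=0
t2.Δ2 clk=1 s0=1 s2=1 s1=1
t2.Δ3 clk=1 s0=0 s2=0 s1=1
t2.Δ4 clk=1 s0=0 s2=1 s1=1
t3.Δ0 clk=1 s0=0 s2=1 s1=1
t3.Δ1 clk=0 s0=0 s2=1 s1=1
t4.Δ0 clk=0 s0=0 s2=1 s1=1
t4.Δ1 clk=1 s0=0 s2=1 s1=1
t4.Δ2 clk=1 s0=0 s2=1 s1=0
t4.Δ3 clk=1 s0=1 s2=0 s1=0
t4.Δ4 clk=1 s0=1 s2=1 s1=0
t5.Δ0 clk=1 s0=1 s2=1 s1=0
t5.Δ1 clk=0 s0=1 s2=1 s1=0
t6.Δ0 clk=0 s0=1 s2=1 s1=0
t6.Δ1 clk=1 s0=1 s2=1 s1=0
t6.Δ2 clk=1 s0=1 s2=1 s1=1
t6.Δ3 clk=1 s0=0 s2=0 s1=1
t6.Δ4 clk=1 s0=0 s2=1 s1=1
t7.Δ0 clk=1 s0=0 s2=1 s1=1
t7.Δ1 clk=0 s0=0 s2=1 s1=1
t8.Δ0 clk=0 s0=0 s2=1 s1=1
t8.Δ1 clk=1 s0=0 s2=1 s1=1
t8.Δ2 clk=1 s0=0 s2=1 s1=0
t8.Δ3 clk=1 s0=1 s2=0 s1=0
t8.Δ4 clk=1 s0=1 s2=1 s1=0
t9.Δ0 clk=1 s0=1 s2=1 s1=0
t9.Δ1 clk=0 s0=1 s2=1 s1=0
t10.Δ0 clk=0 s0=1 s2=1 s1=0
t10.Δ1 clk=1 s0=1 s2=1 s1=0
t10.Δ2 clk=1 s0=1 s2=1 s1=1
t10.Δ3 clk=1 s0=0 s2=0 s1=1
t10.Δ4 clk=1 s0=0 s2=1 s1=1
t11.Δ0 clk=1 s0=0 s2=1 s1=1
t11.Δ1 clk=0 s0=0 s2=1 s1=1
t12.Δ0 clk=0 s0=0 s2=1 s1=1
t12.Δ1 clk=1 s0=0 s2=1 s1=1
t12.Δ2 clk=1 s0=0 s2=1 s1=0
t12.Δ3 clk=1 s0=1 s2=0 s1=0
t12.Δ4 clk=1 s0=1 s2=1 s1=0
t13.Δ0 clk=1 s0=1 s2=1 s1=0
t13.Δ1 clk=0 s0=1 s2=1 s1=0
t14.Δ0 clk=0 s0=1 s2=1 s1=0
t14.Δ1 clk=1 s0=1 s2=1 s1=0
t14.Δ2 clk=1 s0=1 s2=1 s1=1
t14.Δ3 clk=1 s0=0 s2=0 s1=1
t14.Δ4 clk=1 s0=0 s2=1 s1=1
t15.Δ0 clk=1 s0=0 s2=1 s1=1
t15.Δ1 clk=0 s0=0 s2=1 s1=1
t16.Δ0 clk=0 s0=0 s2=1 s1=1
t16.Δ1 clk=1 s0=0 s2=1 s1=1
t16.Δ2 clk=1 s0=0 s2=1 s1=0
t16.Δ3 clk=1 s0=1 s2=0 s1=0
t16.Δ4 clk=1 s0=1 s2=1 s1=0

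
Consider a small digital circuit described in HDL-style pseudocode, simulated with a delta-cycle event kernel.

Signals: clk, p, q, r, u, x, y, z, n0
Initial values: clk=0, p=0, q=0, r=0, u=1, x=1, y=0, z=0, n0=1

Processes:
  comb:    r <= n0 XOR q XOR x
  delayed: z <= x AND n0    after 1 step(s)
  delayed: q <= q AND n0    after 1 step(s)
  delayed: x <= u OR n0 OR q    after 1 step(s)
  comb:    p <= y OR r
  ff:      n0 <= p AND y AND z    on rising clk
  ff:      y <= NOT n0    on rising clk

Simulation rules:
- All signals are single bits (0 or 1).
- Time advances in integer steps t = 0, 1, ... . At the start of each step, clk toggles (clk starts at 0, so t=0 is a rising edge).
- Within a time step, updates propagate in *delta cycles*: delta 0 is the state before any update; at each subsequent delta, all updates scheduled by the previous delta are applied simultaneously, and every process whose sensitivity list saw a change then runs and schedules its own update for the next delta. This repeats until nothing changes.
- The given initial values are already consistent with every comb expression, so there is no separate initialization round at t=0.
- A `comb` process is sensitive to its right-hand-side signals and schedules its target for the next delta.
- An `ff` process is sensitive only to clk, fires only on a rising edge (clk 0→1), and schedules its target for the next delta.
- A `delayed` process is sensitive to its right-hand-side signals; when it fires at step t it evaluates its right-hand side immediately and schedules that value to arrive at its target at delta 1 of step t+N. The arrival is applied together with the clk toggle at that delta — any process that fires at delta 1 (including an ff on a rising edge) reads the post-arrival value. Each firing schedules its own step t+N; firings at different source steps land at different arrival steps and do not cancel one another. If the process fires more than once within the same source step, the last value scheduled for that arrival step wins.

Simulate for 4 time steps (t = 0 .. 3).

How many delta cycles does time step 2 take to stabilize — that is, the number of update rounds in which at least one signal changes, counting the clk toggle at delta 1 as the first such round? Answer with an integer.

[bits: p,u,n0,clk,q,x,r,z,y]
t=0: Δ0=011001000 Δ1=011101000 Δ2=010101000 Δ3=010101100 Δ4=110101100 | 4Δ
t=1: Δ0=110101100 Δ1=110001100 | 1Δ
t=2: Δ0=110001100 Δ1=110101100 Δ2=110101101 | 2Δ
t=3: Δ0=110101101 Δ1=110001101 | 1Δ

2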